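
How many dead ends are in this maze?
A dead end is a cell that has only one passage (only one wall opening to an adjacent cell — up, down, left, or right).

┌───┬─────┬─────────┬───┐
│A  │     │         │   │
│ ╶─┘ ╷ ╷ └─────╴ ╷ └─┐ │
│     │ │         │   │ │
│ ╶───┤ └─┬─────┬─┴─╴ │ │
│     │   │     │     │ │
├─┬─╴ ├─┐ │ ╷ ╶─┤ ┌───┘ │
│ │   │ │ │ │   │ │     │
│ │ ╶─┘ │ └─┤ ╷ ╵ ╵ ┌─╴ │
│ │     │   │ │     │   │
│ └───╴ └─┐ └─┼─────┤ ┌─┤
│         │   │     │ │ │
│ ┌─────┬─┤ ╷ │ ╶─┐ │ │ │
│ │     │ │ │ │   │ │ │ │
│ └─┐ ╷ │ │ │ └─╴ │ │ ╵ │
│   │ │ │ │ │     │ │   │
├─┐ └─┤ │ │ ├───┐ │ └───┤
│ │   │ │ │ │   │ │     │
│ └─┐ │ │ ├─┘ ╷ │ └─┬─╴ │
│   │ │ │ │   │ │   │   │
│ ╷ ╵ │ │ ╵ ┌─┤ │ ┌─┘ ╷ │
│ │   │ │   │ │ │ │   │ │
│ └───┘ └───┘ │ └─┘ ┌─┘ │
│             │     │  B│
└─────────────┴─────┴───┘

Checking each cell for number of passages:

Dead ends found at positions:
  (0, 1)
  (0, 5)
  (0, 10)
  (2, 7)
  (3, 0)
  (3, 3)
  (3, 5)
  (4, 6)
  (5, 4)
  (5, 11)
  (6, 1)
  (6, 4)
  (7, 2)
  (8, 0)
  (8, 5)
  (9, 9)
  (10, 6)
  (10, 8)
  (11, 10)
Total dead ends: 19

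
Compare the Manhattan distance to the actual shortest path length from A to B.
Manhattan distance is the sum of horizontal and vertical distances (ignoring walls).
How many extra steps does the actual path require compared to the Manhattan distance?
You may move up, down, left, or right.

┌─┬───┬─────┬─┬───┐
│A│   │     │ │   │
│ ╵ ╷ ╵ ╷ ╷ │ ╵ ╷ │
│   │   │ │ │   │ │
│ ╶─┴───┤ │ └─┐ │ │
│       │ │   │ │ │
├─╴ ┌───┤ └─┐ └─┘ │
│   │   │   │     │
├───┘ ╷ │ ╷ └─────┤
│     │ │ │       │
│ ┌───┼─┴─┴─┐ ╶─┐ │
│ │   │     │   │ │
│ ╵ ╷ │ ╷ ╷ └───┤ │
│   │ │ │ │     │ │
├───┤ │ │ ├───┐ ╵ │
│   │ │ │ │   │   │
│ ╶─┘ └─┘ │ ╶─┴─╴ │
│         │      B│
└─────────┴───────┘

Manhattan distance: |8 - 0| + |8 - 0| = 16
Actual path length: 20
Extra steps: 20 - 16 = 4

Solution:

┌─┬───┬─────┬─┬───┐
│A│↱ ↓│↱ ↓  │ │   │
│ ╵ ╷ ╵ ╷ ╷ │ ╵ ╷ │
│↳ ↑│↳ ↑│↓│ │   │ │
│ ╶─┴───┤ │ └─┐ │ │
│       │↓│   │ │ │
├─╴ ┌───┤ └─┐ └─┘ │
│   │   │↳ ↓│     │
├───┘ ╷ │ ╷ └─────┤
│     │ │ │↳ → → ↓│
│ ┌───┼─┴─┴─┐ ╶─┐ │
│ │   │     │   │↓│
│ ╵ ╷ │ ╷ ╷ └───┤ │
│   │ │ │ │     │↓│
├───┤ │ │ ├───┐ ╵ │
│   │ │ │ │   │  ↓│
│ ╶─┘ └─┘ │ ╶─┴─╴ │
│         │      B│
└─────────┴───────┘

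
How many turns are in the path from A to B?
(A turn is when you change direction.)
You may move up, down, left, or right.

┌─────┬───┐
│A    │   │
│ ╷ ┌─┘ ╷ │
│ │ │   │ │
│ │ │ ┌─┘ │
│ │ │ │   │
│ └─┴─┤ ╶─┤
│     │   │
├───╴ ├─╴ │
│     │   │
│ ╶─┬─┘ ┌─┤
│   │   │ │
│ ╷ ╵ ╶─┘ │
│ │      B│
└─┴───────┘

Directions: down, down, down, right, right, down, left, left, down, right, down, right, right, right
Number of turns: 7

Solution:

┌─────┬───┐
│A    │   │
│ ╷ ┌─┘ ╷ │
│↓│ │   │ │
│ │ │ ┌─┘ │
│↓│ │ │   │
│ └─┴─┤ ╶─┤
│↳ → ↓│   │
├───╴ ├─╴ │
│↓ ← ↲│   │
│ ╶─┬─┘ ┌─┤
│↳ ↓│   │ │
│ ╷ ╵ ╶─┘ │
│ │↳ → → B│
└─┴───────┘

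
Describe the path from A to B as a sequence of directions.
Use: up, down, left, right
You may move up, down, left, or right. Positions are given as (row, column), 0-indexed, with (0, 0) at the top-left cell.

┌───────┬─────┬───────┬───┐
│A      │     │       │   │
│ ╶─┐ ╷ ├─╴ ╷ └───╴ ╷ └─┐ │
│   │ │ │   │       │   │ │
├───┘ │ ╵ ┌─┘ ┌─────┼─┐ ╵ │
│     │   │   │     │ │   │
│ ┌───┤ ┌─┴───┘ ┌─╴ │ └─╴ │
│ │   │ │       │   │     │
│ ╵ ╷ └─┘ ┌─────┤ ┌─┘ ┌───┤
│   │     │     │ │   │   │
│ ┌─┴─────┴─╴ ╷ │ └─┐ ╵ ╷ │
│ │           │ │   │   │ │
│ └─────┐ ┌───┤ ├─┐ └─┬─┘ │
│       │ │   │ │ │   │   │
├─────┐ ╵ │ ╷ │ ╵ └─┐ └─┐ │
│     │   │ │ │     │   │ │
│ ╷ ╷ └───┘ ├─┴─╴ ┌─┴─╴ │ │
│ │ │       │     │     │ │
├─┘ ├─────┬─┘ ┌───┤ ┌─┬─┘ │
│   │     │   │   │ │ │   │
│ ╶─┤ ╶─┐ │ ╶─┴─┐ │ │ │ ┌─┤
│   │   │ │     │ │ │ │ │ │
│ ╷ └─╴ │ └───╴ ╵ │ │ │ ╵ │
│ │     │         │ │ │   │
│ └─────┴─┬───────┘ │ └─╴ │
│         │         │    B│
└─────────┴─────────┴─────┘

Finding the path and converting it to directions:
Path through cells: (0,0) → (0,1) → (0,2) → (0,3) → (1,3) → (2,3) → (2,4) → (1,4) → (1,5) → (0,5) → (0,6) → (1,6) → (1,7) → (1,8) → (1,9) → (0,9) → (0,10) → (1,10) → (1,11) → (2,11) → (2,12) → (3,12) → (3,11) → (3,10) → (4,10) → (5,10) → (5,11) → (4,11) → (4,12) → (5,12) → (6,12) → (7,12) → (8,12) → (9,12) → (9,11) → (10,11) → (11,11) → (11,12) → (12,12)
Directions: right, right, right, down, down, right, up, right, up, right, down, right, right, right, up, right, down, right, down, right, down, left, left, down, down, right, up, right, down, down, down, down, down, left, down, down, right, down

Solution:

┌───────┬─────┬───────┬───┐
│A → → ↓│  ↱ ↓│    ↱ ↓│   │
│ ╶─┐ ╷ ├─╴ ╷ └───╴ ╷ └─┐ │
│   │ │↓│↱ ↑│↳ → → ↑│↳ ↓│ │
├───┘ │ ╵ ┌─┘ ┌─────┼─┐ ╵ │
│     │↳ ↑│   │     │ │↳ ↓│
│ ┌───┤ ┌─┴───┘ ┌─╴ │ └─╴ │
│ │   │ │       │   │↓ ← ↲│
│ ╵ ╷ └─┘ ┌─────┤ ┌─┘ ┌───┤
│   │     │     │ │  ↓│↱ ↓│
│ ┌─┴─────┴─╴ ╷ │ └─┐ ╵ ╷ │
│ │           │ │   │↳ ↑│↓│
│ └─────┐ ┌───┤ ├─┐ └─┬─┘ │
│       │ │   │ │ │   │  ↓│
├─────┐ ╵ │ ╷ │ ╵ └─┐ └─┐ │
│     │   │ │ │     │   │↓│
│ ╷ ╷ └───┘ ├─┴─╴ ┌─┴─╴ │ │
│ │ │       │     │     │↓│
├─┘ ├─────┬─┘ ┌───┤ ┌─┬─┘ │
│   │     │   │   │ │ │↓ ↲│
│ ╶─┤ ╶─┐ │ ╶─┴─┐ │ │ │ ┌─┤
│   │   │ │     │ │ │ │↓│ │
│ ╷ └─╴ │ └───╴ ╵ │ │ │ ╵ │
│ │     │         │ │ │↳ ↓│
│ └─────┴─┬───────┘ │ └─╴ │
│         │         │    B│
└─────────┴─────────┴─────┘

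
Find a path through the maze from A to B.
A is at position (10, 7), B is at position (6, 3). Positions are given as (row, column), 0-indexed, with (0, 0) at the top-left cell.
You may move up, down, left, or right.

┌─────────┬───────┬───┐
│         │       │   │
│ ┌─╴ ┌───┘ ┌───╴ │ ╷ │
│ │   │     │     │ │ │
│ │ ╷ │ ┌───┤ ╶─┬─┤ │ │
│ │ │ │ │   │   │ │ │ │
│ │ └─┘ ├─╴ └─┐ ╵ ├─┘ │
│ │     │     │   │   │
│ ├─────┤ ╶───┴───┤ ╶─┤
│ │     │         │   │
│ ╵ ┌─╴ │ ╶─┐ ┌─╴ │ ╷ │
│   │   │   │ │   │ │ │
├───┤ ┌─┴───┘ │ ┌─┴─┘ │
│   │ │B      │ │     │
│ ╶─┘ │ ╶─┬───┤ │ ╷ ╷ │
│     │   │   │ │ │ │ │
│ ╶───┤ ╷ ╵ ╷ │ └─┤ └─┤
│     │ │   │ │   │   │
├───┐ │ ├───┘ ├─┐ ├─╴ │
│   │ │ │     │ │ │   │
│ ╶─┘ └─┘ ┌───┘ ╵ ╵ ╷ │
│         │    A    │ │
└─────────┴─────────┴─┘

Finding the shortest path from (10, 7) to (6, 3):
Path length: 16 steps
Directions: right → up → up → left → up → up → up → right → up → left → left → down → down → left → left → left

Solution:

┌─────────┬───────┬───┐
│         │       │   │
│ ┌─╴ ┌───┘ ┌───╴ │ ╷ │
│ │   │     │     │ │ │
│ │ ╷ │ ┌───┤ ╶─┬─┤ │ │
│ │ │ │ │   │   │ │ │ │
│ │ └─┘ ├─╴ └─┐ ╵ ├─┘ │
│ │     │     │   │   │
│ ├─────┤ ╶───┴───┤ ╶─┤
│ │     │    ↓ ← ↰│   │
│ ╵ ┌─╴ │ ╶─┐ ┌─╴ │ ╷ │
│   │   │   │↓│↱ ↑│ │ │
├───┤ ┌─┴───┘ │ ┌─┴─┘ │
│   │ │B ← ← ↲│↑│     │
│ ╶─┘ │ ╶─┬───┤ │ ╷ ╷ │
│     │   │   │↑│ │ │ │
│ ╶───┤ ╷ ╵ ╷ │ └─┤ └─┤
│     │ │   │ │↑ ↰│   │
├───┐ │ ├───┘ ├─┐ ├─╴ │
│   │ │ │     │ │↑│   │
│ ╶─┘ └─┘ ┌───┘ ╵ ╵ ╷ │
│         │    A ↑  │ │
└─────────┴─────────┴─┘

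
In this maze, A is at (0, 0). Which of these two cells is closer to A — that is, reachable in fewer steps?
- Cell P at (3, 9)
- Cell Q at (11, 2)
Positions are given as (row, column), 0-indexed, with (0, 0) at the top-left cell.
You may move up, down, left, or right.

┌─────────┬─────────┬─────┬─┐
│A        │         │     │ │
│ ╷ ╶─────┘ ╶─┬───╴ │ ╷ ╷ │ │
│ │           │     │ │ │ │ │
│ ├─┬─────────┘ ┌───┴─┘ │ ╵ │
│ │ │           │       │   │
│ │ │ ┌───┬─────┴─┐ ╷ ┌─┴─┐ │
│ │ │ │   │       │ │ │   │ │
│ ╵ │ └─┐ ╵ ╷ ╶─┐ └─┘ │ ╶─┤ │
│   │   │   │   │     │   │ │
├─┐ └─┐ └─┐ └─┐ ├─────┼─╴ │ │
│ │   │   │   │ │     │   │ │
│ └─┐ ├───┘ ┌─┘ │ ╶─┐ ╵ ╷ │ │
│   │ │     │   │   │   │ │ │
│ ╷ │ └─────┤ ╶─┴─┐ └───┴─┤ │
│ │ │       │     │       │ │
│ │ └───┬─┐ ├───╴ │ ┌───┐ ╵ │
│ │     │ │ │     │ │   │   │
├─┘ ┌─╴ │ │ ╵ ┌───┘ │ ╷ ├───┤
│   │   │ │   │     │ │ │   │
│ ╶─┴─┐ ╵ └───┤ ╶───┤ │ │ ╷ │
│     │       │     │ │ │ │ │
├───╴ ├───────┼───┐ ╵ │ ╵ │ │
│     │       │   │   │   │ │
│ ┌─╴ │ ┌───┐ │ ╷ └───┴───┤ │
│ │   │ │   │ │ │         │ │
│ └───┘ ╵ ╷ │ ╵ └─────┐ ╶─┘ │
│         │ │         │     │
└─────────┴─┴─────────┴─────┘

Shortest path A → P at (3, 9): 36 steps
Shortest path A → Q at (11, 2): 101 steps

P is closer (36 steps vs 101 steps).

Path to P:

┌─────────┬─────────┬─────┬─┐
│A        │         │     │ │
│ ╷ ╶─────┘ ╶─┬───╴ │ ╷ ╷ │ │
│↓│           │     │ │ │ │ │
│ ├─┬─────────┘ ┌───┴─┘ │ ╵ │
│↓│ │           │  ↓ ↰  │   │
│ │ │ ┌───┬─────┴─┐ ╷ ┌─┴─┐ │
│↓│ │ │   │  ↱ → ↓│P│↑│   │ │
│ ╵ │ └─┐ ╵ ╷ ╶─┐ └─┘ │ ╶─┤ │
│↳ ↓│   │   │↑ ↰│↳ → ↑│   │ │
├─┐ └─┐ └─┐ └─┐ ├─────┼─╴ │ │
│ │↳ ↓│   │   │↑│     │   │ │
│ └─┐ ├───┘ ┌─┘ │ ╶─┐ ╵ ╷ │ │
│   │↓│     │↱ ↑│   │   │ │ │
│ ╷ │ └─────┤ ╶─┴─┐ └───┴─┤ │
│ │ │↳ → → ↓│↑ ← ↰│       │ │
│ │ └───┬─┐ ├───╴ │ ┌───┐ ╵ │
│ │     │ │↓│↱ → ↑│ │   │   │
├─┘ ┌─╴ │ │ ╵ ┌───┘ │ ╷ ├───┤
│   │   │ │↳ ↑│     │ │ │   │
│ ╶─┴─┐ ╵ └───┤ ╶───┤ │ │ ╷ │
│     │       │     │ │ │ │ │
├───╴ ├───────┼───┐ ╵ │ ╵ │ │
│     │       │   │   │   │ │
│ ┌─╴ │ ┌───┐ │ ╷ └───┴───┤ │
│ │   │ │   │ │ │         │ │
│ └───┘ ╵ ╷ │ ╵ └─────┐ ╶─┘ │
│         │ │         │     │
└─────────┴─┴─────────┴─────┘

Path to Q:

┌─────────┬─────────┬─────┬─┐
│A        │         │  ↱ ↓│ │
│ ╷ ╶─────┘ ╶─┬───╴ │ ╷ ╷ │ │
│↓│           │     │ │↑│↓│ │
│ ├─┬─────────┘ ┌───┴─┘ │ ╵ │
│↓│ │           │    ↱ ↑│↳ ↓│
│ │ │ ┌───┬─────┴─┐ ╷ ┌─┴─┐ │
│↓│ │ │   │  ↱ → ↓│ │↑│   │↓│
│ ╵ │ └─┐ ╵ ╷ ╶─┐ └─┘ │ ╶─┤ │
│↳ ↓│   │   │↑ ↰│↳ → ↑│   │↓│
├─┐ └─┐ └─┐ └─┐ ├─────┼─╴ │ │
│ │↳ ↓│   │   │↑│     │   │↓│
│ └─┐ ├───┘ ┌─┘ │ ╶─┐ ╵ ╷ │ │
│   │↓│     │↱ ↑│   │   │ │↓│
│ ╷ │ └─────┤ ╶─┴─┐ └───┴─┤ │
│ │ │↳ → → ↓│↑ ← ↰│↓ ← ← ↰│↓│
│ │ └───┬─┐ ├───╴ │ ┌───┐ ╵ │
│ │     │ │↓│↱ → ↑│↓│↱ ↓│↑ ↲│
├─┘ ┌─╴ │ │ ╵ ┌───┘ │ ╷ ├───┤
│   │   │ │↳ ↑│↓ ← ↲│↑│↓│↱ ↓│
│ ╶─┴─┐ ╵ └───┤ ╶───┤ │ │ ╷ │
│     │       │↳ → ↓│↑│↓│↑│↓│
├───╴ ├───────┼───┐ ╵ │ ╵ │ │
│↱ → Q│↓ ← ← ↰│↓ ↰│↳ ↑│↳ ↑│↓│
│ ┌─╴ │ ┌───┐ │ ╷ └───┴───┤ │
│↑│   │↓│   │↑│↓│↑ ← ← ↰  │↓│
│ └───┘ ╵ ╷ │ ╵ └─────┐ ╶─┘ │
│↑ ← ← ↲  │ │↑ ↲      │↑ ← ↲│
└─────────┴─┴─────────┴─────┘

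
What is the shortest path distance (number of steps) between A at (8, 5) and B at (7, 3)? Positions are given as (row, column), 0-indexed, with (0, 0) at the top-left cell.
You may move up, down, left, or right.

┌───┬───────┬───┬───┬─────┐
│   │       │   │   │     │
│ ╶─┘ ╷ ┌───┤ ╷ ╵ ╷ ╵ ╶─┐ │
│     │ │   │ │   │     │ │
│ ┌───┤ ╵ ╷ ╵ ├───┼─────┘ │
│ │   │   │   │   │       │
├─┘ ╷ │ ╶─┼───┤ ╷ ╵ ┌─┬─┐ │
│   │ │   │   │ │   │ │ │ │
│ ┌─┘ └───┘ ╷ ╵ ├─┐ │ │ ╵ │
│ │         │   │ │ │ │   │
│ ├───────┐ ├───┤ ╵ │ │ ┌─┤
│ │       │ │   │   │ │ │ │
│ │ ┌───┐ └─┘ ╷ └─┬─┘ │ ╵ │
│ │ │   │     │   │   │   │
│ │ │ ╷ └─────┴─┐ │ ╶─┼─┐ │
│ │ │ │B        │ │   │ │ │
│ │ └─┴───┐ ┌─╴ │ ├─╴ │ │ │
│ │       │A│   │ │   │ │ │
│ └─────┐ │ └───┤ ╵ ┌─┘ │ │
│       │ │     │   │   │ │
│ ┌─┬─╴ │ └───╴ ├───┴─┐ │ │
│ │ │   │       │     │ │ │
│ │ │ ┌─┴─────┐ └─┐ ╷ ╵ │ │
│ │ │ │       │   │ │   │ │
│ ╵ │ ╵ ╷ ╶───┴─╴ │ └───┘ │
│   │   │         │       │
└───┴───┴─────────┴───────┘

Finding path from (8, 5) to (7, 3):
Path: (8,5) → (7,5) → (7,4) → (7,3)
Distance: 3 steps

Solution:

┌───┬───────┬───┬───┬─────┐
│   │       │   │   │     │
│ ╶─┘ ╷ ┌───┤ ╷ ╵ ╷ ╵ ╶─┐ │
│     │ │   │ │   │     │ │
│ ┌───┤ ╵ ╷ ╵ ├───┼─────┘ │
│ │   │   │   │   │       │
├─┘ ╷ │ ╶─┼───┤ ╷ ╵ ┌─┬─┐ │
│   │ │   │   │ │   │ │ │ │
│ ┌─┘ └───┘ ╷ ╵ ├─┐ │ │ ╵ │
│ │         │   │ │ │ │   │
│ ├───────┐ ├───┤ ╵ │ │ ┌─┤
│ │       │ │   │   │ │ │ │
│ │ ┌───┐ └─┘ ╷ └─┬─┘ │ ╵ │
│ │ │   │     │   │   │   │
│ │ │ ╷ └─────┴─┐ │ ╶─┼─┐ │
│ │ │ │B ← ↰    │ │   │ │ │
│ │ └─┴───┐ ┌─╴ │ ├─╴ │ │ │
│ │       │A│   │ │   │ │ │
│ └─────┐ │ └───┤ ╵ ┌─┘ │ │
│       │ │     │   │   │ │
│ ┌─┬─╴ │ └───╴ ├───┴─┐ │ │
│ │ │   │       │     │ │ │
│ │ │ ┌─┴─────┐ └─┐ ╷ ╵ │ │
│ │ │ │       │   │ │   │ │
│ ╵ │ ╵ ╷ ╶───┴─╴ │ └───┘ │
│   │   │         │       │
└───┴───┴─────────┴───────┘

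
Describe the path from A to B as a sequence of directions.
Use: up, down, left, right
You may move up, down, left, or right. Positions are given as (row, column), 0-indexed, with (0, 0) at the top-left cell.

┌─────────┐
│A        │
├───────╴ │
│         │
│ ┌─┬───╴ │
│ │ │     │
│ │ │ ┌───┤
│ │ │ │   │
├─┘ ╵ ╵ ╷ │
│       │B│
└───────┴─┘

Finding the path and converting it to directions:
Path through cells: (0,0) → (0,1) → (0,2) → (0,3) → (0,4) → (1,4) → (2,4) → (2,3) → (2,2) → (3,2) → (4,2) → (4,3) → (3,3) → (3,4) → (4,4)
Directions: right, right, right, right, down, down, left, left, down, down, right, up, right, down

Solution:

┌─────────┐
│A → → → ↓│
├───────╴ │
│        ↓│
│ ┌─┬───╴ │
│ │ │↓ ← ↲│
│ │ │ ┌───┤
│ │ │↓│↱ ↓│
├─┘ ╵ ╵ ╷ │
│    ↳ ↑│B│
└───────┴─┘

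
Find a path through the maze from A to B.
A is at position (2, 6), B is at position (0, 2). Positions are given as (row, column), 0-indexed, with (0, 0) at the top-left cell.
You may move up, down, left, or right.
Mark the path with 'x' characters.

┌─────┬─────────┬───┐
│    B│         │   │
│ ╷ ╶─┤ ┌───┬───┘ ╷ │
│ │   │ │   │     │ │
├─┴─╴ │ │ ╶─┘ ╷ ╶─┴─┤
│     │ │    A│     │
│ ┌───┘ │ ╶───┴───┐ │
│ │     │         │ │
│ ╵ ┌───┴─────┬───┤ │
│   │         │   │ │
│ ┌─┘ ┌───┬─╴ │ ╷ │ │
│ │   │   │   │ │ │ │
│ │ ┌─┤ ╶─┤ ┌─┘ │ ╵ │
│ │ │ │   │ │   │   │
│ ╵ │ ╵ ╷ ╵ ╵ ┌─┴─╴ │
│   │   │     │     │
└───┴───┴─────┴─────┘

Finding the shortest path from (2, 6) to (0, 2):
Path length: 42 steps
Directions: up → right → down → right → right → down → down → down → down → left → up → up → left → down → down → left → down → left → up → up → right → up → left → left → left → left → down → left → down → down → left → up → up → up → up → up → right → right → up → left → up → right

Solution:

┌─────┬─────────┬───┐
│  x B│         │   │
│ ╷ ╶─┤ ┌───┬───┘ ╷ │
│ │x x│ │   │x x  │ │
├─┴─╴ │ │ ╶─┘ ╷ ╶─┴─┤
│x x x│ │    A│x x x│
│ ┌───┘ │ ╶───┴───┐ │
│x│     │         │x│
│ ╵ ┌───┴─────┬───┤ │
│x  │x x x x x│x x│x│
│ ┌─┘ ┌───┬─╴ │ ╷ │ │
│x│x x│   │x x│x│x│x│
│ │ ┌─┤ ╶─┤ ┌─┘ │ ╵ │
│x│x│ │   │x│x x│x x│
│ ╵ │ ╵ ╷ ╵ ╵ ┌─┴─╴ │
│x x│   │  x x│     │
└───┴───┴─────┴─────┘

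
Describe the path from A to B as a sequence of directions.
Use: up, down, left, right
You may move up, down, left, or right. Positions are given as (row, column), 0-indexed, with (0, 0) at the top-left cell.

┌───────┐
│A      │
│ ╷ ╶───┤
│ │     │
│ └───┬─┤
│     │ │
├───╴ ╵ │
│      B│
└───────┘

Finding the path and converting it to directions:
Path through cells: (0,0) → (1,0) → (2,0) → (2,1) → (2,2) → (3,2) → (3,3)
Directions: down, down, right, right, down, right

Solution:

┌───────┐
│A      │
│ ╷ ╶───┤
│↓│     │
│ └───┬─┤
│↳ → ↓│ │
├───╴ ╵ │
│    ↳ B│
└───────┘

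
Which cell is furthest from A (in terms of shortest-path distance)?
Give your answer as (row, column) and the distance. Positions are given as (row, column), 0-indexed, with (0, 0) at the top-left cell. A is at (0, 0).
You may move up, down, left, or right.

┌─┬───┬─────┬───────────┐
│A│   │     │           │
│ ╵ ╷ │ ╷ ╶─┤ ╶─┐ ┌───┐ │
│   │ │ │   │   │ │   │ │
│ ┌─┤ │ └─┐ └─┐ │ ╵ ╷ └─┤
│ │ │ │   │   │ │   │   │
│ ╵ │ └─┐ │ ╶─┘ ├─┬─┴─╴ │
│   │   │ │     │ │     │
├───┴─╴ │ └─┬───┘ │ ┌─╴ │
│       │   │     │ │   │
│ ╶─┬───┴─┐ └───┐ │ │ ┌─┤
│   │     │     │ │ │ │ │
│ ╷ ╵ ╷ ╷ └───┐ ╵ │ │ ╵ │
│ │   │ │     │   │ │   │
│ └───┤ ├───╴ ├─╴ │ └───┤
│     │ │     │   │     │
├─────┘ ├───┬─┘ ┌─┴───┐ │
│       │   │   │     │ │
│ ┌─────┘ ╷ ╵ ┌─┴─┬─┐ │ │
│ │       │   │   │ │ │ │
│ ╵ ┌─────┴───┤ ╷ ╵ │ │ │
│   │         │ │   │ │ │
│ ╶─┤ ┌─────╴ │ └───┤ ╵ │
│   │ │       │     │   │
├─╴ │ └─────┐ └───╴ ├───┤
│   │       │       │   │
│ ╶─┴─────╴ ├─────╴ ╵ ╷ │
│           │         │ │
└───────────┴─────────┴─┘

Computing BFS distances from A to all cells:
Furthest cell: (8, 8)
Distance: 90 steps

Path from A to the furthest cell:

┌─┬───┬─────┬───────────┐
│A│↱ ↓│↱ ↓  │↱ → ↓      │
│ ╵ ╷ │ ╷ ╶─┤ ╶─┐ ┌───┐ │
│↳ ↑│↓│↑│↳ ↓│↑ ↰│↓│↱ ↓│ │
│ ┌─┤ │ └─┐ └─┐ │ ╵ ╷ └─┤
│ │ │↓│↑ ↰│↓  │↑│↳ ↑│↳ ↓│
│ ╵ │ └─┐ │ ╶─┘ ├─┬─┴─╴ │
│   │↳ ↓│↑│↳ → ↑│ │↓ ← ↲│
├───┴─╴ │ └─┬───┘ │ ┌─╴ │
│↓ ← ← ↲│↑ ↰│     │↓│   │
│ ╶─┬───┴─┐ └───┐ │ │ ┌─┤
│↳ ↓│↱ ↓  │↑ ← ↰│ │↓│ │ │
│ ╷ ╵ ╷ ╷ └───┐ ╵ │ │ ╵ │
│ │↳ ↑│↓│     │↑ ↰│↓│   │
│ └───┤ ├───╴ ├─╴ │ └───┤
│     │↓│     │↱ ↑│↳ → ↓│
├─────┘ ├───┬─┘ ┌─┴───┐ │
│↓ ← ← ↲│↱ ↓│↱ ↑│B ← ↰│↓│
│ ┌─────┘ ╷ ╵ ┌─┴─┬─┐ │ │
│↓│↱ → → ↑│↳ ↑│   │ │↑│↓│
│ ╵ ┌─────┴───┤ ╷ ╵ │ │ │
│↳ ↑│         │ │   │↑│↓│
│ ╶─┤ ┌─────╴ │ └───┤ ╵ │
│   │ │       │     │↑ ↲│
├─╴ │ └─────┐ └───╴ ├───┤
│   │       │       │   │
│ ╶─┴─────╴ ├─────╴ ╵ ╷ │
│           │         │ │
└───────────┴─────────┴─┘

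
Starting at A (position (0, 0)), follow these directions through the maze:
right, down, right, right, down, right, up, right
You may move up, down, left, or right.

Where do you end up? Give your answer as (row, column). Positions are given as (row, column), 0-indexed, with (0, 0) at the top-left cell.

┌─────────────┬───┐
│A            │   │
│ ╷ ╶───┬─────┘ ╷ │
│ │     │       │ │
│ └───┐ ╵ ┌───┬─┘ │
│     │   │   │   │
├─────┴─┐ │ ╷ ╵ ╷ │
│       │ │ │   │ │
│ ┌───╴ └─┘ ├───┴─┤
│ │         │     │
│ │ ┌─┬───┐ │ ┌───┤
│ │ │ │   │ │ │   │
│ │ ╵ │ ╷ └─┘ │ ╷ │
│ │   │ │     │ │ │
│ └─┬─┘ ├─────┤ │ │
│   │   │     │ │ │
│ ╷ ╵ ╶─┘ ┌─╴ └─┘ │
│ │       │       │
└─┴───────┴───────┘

Following directions step by step:
Start: (0, 0)
  right: (0, 0) → (0, 1)
  down: (0, 1) → (1, 1)
  right: (1, 1) → (1, 2)
  right: (1, 2) → (1, 3)
  down: (1, 3) → (2, 3)
  right: (2, 3) → (2, 4)
  up: (2, 4) → (1, 4)
  right: (1, 4) → (1, 5)
Final position: (1, 5)

Path taken:

┌─────────────┬───┐
│A ↓          │   │
│ ╷ ╶───┬─────┘ ╷ │
│ │↳ → ↓│↱ B    │ │
│ └───┐ ╵ ┌───┬─┘ │
│     │↳ ↑│   │   │
├─────┴─┐ │ ╷ ╵ ╷ │
│       │ │ │   │ │
│ ┌───╴ └─┘ ├───┴─┤
│ │         │     │
│ │ ┌─┬───┐ │ ┌───┤
│ │ │ │   │ │ │   │
│ │ ╵ │ ╷ └─┘ │ ╷ │
│ │   │ │     │ │ │
│ └─┬─┘ ├─────┤ │ │
│   │   │     │ │ │
│ ╷ ╵ ╶─┘ ┌─╴ └─┘ │
│ │       │       │
└─┴───────┴───────┘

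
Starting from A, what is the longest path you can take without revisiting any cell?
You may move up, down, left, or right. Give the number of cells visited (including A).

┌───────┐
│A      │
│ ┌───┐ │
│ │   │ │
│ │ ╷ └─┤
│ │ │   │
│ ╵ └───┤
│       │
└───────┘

Finding longest simple path using DFS:
Start: (0, 0)
Longest path visits 10 cells
Path: A → down → down → down → right → up → up → right → down → right

Solution:

┌───────┐
│A      │
│ ┌───┐ │
│↓│↱ ↓│ │
│ │ ╷ └─┤
│↓│↑│↳ B│
│ ╵ └───┤
│↳ ↑    │
└───────┘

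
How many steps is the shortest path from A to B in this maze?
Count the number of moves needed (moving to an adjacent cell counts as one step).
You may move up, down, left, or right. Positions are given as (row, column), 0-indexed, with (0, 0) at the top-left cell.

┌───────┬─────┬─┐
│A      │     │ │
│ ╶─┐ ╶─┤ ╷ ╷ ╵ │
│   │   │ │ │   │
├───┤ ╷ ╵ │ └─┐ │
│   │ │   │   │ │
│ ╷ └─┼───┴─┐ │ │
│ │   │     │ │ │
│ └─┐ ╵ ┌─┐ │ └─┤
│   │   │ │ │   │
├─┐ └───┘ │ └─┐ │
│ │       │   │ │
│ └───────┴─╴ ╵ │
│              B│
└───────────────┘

Using BFS to find shortest path:
Start: (0, 0), End: (6, 7)
Path found:
(0,0) → (0,1) → (0,2) → (1,2) → (1,3) → (2,3) → (2,4) → (1,4) → (0,4) → (0,5) → (1,5) → (2,5) → (2,6) → (3,6) → (4,6) → (4,7) → (5,7) → (6,7)
Number of steps: 17

Solution:

┌───────┬─────┬─┐
│A → ↓  │↱ ↓  │ │
│ ╶─┐ ╶─┤ ╷ ╷ ╵ │
│   │↳ ↓│↑│↓│   │
├───┤ ╷ ╵ │ └─┐ │
│   │ │↳ ↑│↳ ↓│ │
│ ╷ └─┼───┴─┐ │ │
│ │   │     │↓│ │
│ └─┐ ╵ ┌─┐ │ └─┤
│   │   │ │ │↳ ↓│
├─┐ └───┘ │ └─┐ │
│ │       │   │↓│
│ └───────┴─╴ ╵ │
│              B│
└───────────────┘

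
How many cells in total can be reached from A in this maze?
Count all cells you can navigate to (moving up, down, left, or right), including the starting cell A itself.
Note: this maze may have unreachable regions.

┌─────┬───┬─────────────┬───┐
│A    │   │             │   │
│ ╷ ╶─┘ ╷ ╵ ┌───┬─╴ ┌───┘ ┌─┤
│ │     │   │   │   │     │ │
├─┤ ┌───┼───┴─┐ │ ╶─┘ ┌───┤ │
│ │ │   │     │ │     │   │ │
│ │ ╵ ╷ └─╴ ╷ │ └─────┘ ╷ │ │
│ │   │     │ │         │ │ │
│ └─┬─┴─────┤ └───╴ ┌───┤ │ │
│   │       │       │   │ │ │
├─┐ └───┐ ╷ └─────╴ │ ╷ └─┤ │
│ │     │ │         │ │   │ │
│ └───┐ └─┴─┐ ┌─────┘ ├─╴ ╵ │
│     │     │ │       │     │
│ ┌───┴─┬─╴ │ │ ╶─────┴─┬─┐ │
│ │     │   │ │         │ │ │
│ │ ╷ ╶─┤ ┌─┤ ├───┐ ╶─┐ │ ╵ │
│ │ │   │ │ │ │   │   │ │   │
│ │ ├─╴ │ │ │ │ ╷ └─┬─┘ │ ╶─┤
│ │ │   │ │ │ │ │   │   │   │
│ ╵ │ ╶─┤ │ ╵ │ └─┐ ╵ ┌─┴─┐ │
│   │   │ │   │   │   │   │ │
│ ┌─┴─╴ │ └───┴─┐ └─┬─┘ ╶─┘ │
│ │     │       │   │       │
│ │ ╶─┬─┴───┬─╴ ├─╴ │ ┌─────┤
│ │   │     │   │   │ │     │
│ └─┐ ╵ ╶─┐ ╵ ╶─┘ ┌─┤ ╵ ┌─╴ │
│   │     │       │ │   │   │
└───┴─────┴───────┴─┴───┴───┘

Using BFS/flood-fill to find all reachable cells from A:
Maze size: 14 × 14 = 196 total cells
122 cell(s) are walled off and cannot be reached from A.
Reachable cells: 74

Reachable region (· marks reachable cells):

┌─────┬───┬─────────────┬───┐
│A · ·│· ·│· · · · · · ·│· ·│
│ ╷ ╶─┘ ╷ ╵ ┌───┬─╴ ┌───┘ ┌─┤
│·│· · ·│· ·│· ·│· ·│· · ·│ │
├─┤ ┌───┼───┴─┐ │ ╶─┘ ┌───┤ │
│ │·│· ·│· · ·│·│· · ·│· ·│ │
│ │ ╵ ╷ └─╴ ╷ │ └─────┘ ╷ │ │
│ │· ·│· · ·│·│· · · · ·│·│ │
│ └─┬─┴─────┤ └───╴ ┌───┤ │ │
│   │· · · ·│· · · ·│   │·│ │
├─┐ └───┐ ╷ └─────╴ │ ╷ └─┤ │
│ │     │·│· · · · ·│ │   │ │
│ └───┐ └─┴─┐ ┌─────┘ ├─╴ ╵ │
│     │     │·│       │     │
│ ┌───┴─┬─╴ │ │ ╶─────┴─┬─┐ │
│ │     │   │·│         │ │ │
│ │ ╷ ╶─┤ ┌─┤ ├───┐ ╶─┐ │ ╵ │
│ │ │   │ │·│·│   │   │ │   │
│ │ ├─╴ │ │ │ │ ╷ └─┬─┘ │ ╶─┤
│ │ │   │ │·│·│ │   │   │   │
│ ╵ │ ╶─┤ │ ╵ │ └─┐ ╵ ┌─┴─┐ │
│   │   │ │· ·│   │   │   │ │
│ ┌─┴─╴ │ └───┴─┐ └─┬─┘ ╶─┘ │
│ │     │       │   │       │
│ │ ╶─┬─┴───┬─╴ ├─╴ │ ┌─────┤
│ │   │     │   │   │ │     │
│ └─┐ ╵ ╶─┐ ╵ ╶─┘ ┌─┤ ╵ ┌─╴ │
│   │     │       │ │   │   │
└───┴─────┴───────┴─┴───┴───┘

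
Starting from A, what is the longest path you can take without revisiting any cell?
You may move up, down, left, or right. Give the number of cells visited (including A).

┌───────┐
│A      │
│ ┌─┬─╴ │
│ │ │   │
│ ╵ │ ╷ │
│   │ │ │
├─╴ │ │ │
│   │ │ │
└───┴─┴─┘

Finding longest simple path using DFS:
Start: (0, 0)
Longest path visits 8 cells
Path: A → right → right → right → down → left → down → down

Solution:

┌───────┐
│A → → ↓│
│ ┌─┬─╴ │
│ │ │↓ ↲│
│ ╵ │ ╷ │
│   │↓│ │
├─╴ │ │ │
│   │B│ │
└───┴─┴─┘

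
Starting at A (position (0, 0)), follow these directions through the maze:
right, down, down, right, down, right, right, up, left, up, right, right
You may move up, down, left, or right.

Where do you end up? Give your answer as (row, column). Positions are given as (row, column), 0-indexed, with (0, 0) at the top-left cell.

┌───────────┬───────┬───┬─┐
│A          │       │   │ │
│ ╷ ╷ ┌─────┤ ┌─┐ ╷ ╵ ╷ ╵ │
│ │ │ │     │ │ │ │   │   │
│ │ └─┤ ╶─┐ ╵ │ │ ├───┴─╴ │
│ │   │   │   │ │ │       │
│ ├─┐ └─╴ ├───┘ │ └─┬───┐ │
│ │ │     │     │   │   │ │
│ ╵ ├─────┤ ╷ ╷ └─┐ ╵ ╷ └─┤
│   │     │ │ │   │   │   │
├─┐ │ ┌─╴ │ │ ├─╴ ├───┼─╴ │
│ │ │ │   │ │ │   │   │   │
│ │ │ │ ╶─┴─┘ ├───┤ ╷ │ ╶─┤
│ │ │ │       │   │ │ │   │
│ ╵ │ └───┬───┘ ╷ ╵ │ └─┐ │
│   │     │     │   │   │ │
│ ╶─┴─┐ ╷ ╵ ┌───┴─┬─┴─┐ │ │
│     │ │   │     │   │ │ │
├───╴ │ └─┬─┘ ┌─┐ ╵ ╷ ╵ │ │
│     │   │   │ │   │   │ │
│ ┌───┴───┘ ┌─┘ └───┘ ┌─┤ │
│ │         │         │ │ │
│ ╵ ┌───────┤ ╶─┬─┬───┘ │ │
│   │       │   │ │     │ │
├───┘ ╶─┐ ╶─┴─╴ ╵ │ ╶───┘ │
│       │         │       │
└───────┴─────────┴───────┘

Following directions step by step:
Start: (0, 0)
  right: (0, 0) → (0, 1)
  down: (0, 1) → (1, 1)
  down: (1, 1) → (2, 1)
  right: (2, 1) → (2, 2)
  down: (2, 2) → (3, 2)
  right: (3, 2) → (3, 3)
  right: (3, 3) → (3, 4)
  up: (3, 4) → (2, 4)
  left: (2, 4) → (2, 3)
  up: (2, 3) → (1, 3)
  right: (1, 3) → (1, 4)
  right: (1, 4) → (1, 5)
Final position: (1, 5)

Path taken:

┌───────────┬───────┬───┬─┐
│A ↓        │       │   │ │
│ ╷ ╷ ┌─────┤ ┌─┐ ╷ ╵ ╷ ╵ │
│ │↓│ │↱ → B│ │ │ │   │   │
│ │ └─┤ ╶─┐ ╵ │ │ ├───┴─╴ │
│ │↳ ↓│↑ ↰│   │ │ │       │
│ ├─┐ └─╴ ├───┘ │ └─┬───┐ │
│ │ │↳ → ↑│     │   │   │ │
│ ╵ ├─────┤ ╷ ╷ └─┐ ╵ ╷ └─┤
│   │     │ │ │   │   │   │
├─┐ │ ┌─╴ │ │ ├─╴ ├───┼─╴ │
│ │ │ │   │ │ │   │   │   │
│ │ │ │ ╶─┴─┘ ├───┤ ╷ │ ╶─┤
│ │ │ │       │   │ │ │   │
│ ╵ │ └───┬───┘ ╷ ╵ │ └─┐ │
│   │     │     │   │   │ │
│ ╶─┴─┐ ╷ ╵ ┌───┴─┬─┴─┐ │ │
│     │ │   │     │   │ │ │
├───╴ │ └─┬─┘ ┌─┐ ╵ ╷ ╵ │ │
│     │   │   │ │   │   │ │
│ ┌───┴───┘ ┌─┘ └───┘ ┌─┤ │
│ │         │         │ │ │
│ ╵ ┌───────┤ ╶─┬─┬───┘ │ │
│   │       │   │ │     │ │
├───┘ ╶─┐ ╶─┴─╴ ╵ │ ╶───┘ │
│       │         │       │
└───────┴─────────┴───────┘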